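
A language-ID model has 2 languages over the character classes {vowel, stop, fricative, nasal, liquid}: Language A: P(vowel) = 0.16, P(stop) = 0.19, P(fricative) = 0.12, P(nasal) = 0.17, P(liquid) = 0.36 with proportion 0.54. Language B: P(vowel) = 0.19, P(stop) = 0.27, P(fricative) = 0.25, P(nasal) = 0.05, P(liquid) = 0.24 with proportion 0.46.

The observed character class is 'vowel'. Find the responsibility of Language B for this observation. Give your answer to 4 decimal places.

0.5029

P(component k | x) = P(Z=k)·f_k(x) / marginal(x), where marginal(x) = Σ_j P(Z=j)·f_j(x).
Evaluate each component's likelihood at the observed value:
  p_A = 0.16
  p_B = 0.19
Unnormalised posteriors:
  P(Z=A)·p_A = 0.54 × 0.16 = 0.0864
  P(Z=B)·p_B = 0.46 × 0.19 = 0.0874
Normaliser: 0.0864 + 0.0874 = 0.1738
So the posterior for Language B is 0.0874 / 0.1738 ≈ 0.5029.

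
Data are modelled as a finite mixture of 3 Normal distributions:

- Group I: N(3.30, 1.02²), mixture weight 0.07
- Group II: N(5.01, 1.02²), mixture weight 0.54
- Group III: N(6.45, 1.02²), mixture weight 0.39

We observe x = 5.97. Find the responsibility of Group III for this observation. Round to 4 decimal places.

0.5001

By Bayes' theorem, P(k | x) = π_k f_k(x) / Σ_j π_j f_j(x).
Component likelihoods at x = 5.97:
  p_I = 0.0127175
  p_II = 0.251164
  p_III = 0.350124
Unnormalised posteriors:
  π_I·p_I = 0.07 × 0.0127175 = 0.000890222
  π_II·p_II = 0.54 × 0.251164 = 0.135629
  π_III·p_III = 0.39 × 0.350124 = 0.136548
Evidence: 0.000890222 + 0.135629 + 0.136548 = 0.273067
So the posterior for Group III is 0.136548 / 0.273067 ≈ 0.5001.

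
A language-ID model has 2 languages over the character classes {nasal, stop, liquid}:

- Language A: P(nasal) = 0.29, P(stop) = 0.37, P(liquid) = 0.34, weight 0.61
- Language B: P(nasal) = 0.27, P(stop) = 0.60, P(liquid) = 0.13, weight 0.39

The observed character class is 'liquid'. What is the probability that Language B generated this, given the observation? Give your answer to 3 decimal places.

0.196

The responsibility of component k is w_k f_k(x) divided by Σ_j w_j f_j(x).
Component likelihoods at x = 'liquid':
  p_A = 0.34
  p_B = 0.13
Unnormalised posteriors:
  w_A·p_A = 0.61 × 0.34 = 0.2074
  w_B·p_B = 0.39 × 0.13 = 0.0507
Marginal: 0.2074 + 0.0507 = 0.2581
P(Language B | data) ≈ 0.196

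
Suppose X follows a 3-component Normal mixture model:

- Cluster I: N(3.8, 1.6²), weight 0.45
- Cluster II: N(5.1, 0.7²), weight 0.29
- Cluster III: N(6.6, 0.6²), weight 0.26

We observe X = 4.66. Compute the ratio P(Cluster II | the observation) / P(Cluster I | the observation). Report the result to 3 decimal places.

1.397

Only the two components matter; the odds are (w_i f_i(x)) / (w_j f_j(x)).
Component likelihoods at x = 4.66:
  p_I = 0.215802
  p_II = 0.467753
  p_III = 0.00356948
0.135648 / 0.0971108 ≈ 1.397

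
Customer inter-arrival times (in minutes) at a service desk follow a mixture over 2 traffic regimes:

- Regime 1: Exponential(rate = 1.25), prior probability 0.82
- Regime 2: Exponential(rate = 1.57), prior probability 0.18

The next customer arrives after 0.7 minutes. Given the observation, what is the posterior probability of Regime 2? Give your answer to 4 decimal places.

Posterior ∝ prior × likelihood, so P(k | x) ∝ π_k f_k(x); normalise over all components.
Exponential densities:
  p_1 = 1.25·e^(−1.25·0.7) = 1.25·e^(−0.8750) = 0.521078
  p_2 = 1.57·e^(−1.57·0.7) = 1.57·e^(−1.0990) = 0.52313
Multiply by the mixture weights:
  π_1·p_1 = 0.82 × 0.521078 = 0.427284
  π_2·p_2 = 0.18 × 0.52313 = 0.0941635
Sum: 0.427284 + 0.0941635 = 0.521447
P(Regime 2 | 0.7 minutes) = 0.0941635 / 0.521447 ≈ 0.1806

0.1806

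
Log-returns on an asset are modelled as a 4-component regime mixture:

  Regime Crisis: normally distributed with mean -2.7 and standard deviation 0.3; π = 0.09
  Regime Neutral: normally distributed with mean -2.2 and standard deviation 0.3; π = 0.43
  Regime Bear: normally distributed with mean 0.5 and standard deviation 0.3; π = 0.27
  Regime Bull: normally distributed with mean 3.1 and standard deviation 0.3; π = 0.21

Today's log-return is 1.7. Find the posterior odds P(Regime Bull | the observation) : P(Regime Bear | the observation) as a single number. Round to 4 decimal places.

Since P(k|x) ∝ P(Z=k) f_k(x), the posterior odds are P(Z=i) f_i(x) / (P(Z=j) f_j(x)).
Evaluate each component's likelihood at the observed value:
  L_Crisis = (1/(0.3·√(2π)))·exp(−(1.7−-2.7)²/(2·0.3²)) = 1.329808·exp(-107.55556) = 2.58824e-47
  L_Neutral = (1/(0.3·√(2π)))·exp(−(1.7−-2.2)²/(2·0.3²)) = 1.329808·exp(-84.50000) = 2.66628e-37
  L_Bear = (1/(0.3·√(2π)))·exp(−(1.7−0.5)²/(2·0.3²)) = 1.329808·exp(-8.00000) = 0.000446101
  L_Bull = (1/(0.3·√(2π)))·exp(−(1.7−3.1)²/(2·0.3²)) = 1.329808·exp(-10.88889) = 2.48202e-05
5.21223e-06 / 0.000120447 ≈ 0.0433

0.0433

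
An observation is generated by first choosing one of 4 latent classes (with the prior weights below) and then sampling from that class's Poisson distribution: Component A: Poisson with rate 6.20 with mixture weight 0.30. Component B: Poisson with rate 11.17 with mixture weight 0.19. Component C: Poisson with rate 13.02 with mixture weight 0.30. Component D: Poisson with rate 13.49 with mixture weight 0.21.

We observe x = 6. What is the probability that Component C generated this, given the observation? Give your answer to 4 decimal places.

The responsibility of component k is P(Z=k) f_k(x) divided by Σ_j P(Z=j) f_j(x).
Evaluate each component's likelihood at the observed value:
  p_A = 0.1601
  p_B = 0.0380117
  p_C = 0.0149906
  p_D = 0.0115906
Prior × likelihood for each component:
  P(Z=A)·p_A = 0.30 × 0.1601 = 0.0480301
  P(Z=B)·p_B = 0.19 × 0.0380117 = 0.00722222
  P(Z=C)·p_C = 0.30 × 0.0149906 = 0.00449718
  P(Z=D)·p_D = 0.21 × 0.0115906 = 0.00243403
Normaliser: 0.0480301 + 0.00722222 + 0.00449718 + 0.00243403 = 0.0621835
P(Component C | 6) = 0.00449718 / 0.0621835 ≈ 0.0723

0.0723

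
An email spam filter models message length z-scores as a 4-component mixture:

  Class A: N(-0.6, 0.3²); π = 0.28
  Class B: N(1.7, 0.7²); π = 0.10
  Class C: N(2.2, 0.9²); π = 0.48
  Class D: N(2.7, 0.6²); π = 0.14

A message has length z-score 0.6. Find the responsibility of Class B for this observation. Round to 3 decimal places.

0.273

By Bayes' theorem, P(k | x) = w_k f_k(x) / Σ_j w_j f_j(x).
Component likelihoods at x = 0.6:
  f_A = 0.000446101
  f_B = 0.165803
  f_C = 0.0912799
  f_D = 0.00145447
Unnormalised posteriors:
  w_A·f_A = 0.28 × 0.000446101 = 0.000124908
  w_B·f_B = 0.10 × 0.165803 = 0.0165803
  w_C·f_C = 0.48 × 0.0912799 = 0.0438143
  w_D·f_D = 0.14 × 0.00145447 = 0.000203626
Denominator: 0.000124908 + 0.0165803 + 0.0438143 + 0.000203626 = 0.0607231
Responsibility of Class B: 0.0165803 / 0.0607231 ≈ 0.273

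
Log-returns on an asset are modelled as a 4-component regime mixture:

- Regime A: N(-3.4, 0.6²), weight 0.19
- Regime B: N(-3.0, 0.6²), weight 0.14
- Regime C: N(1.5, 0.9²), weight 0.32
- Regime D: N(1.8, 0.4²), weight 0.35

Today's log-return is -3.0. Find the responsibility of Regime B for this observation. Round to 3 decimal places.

0.479

Apply Bayes' rule: the posterior for each component is proportional to its prior times its likelihood at x.
Evaluate each component's likelihood at the observed value:
  L_A = (1/(0.6·√(2π)))·exp(−(-3.0−-3.4)²/(2·0.6²)) = 0.664904·exp(-0.22222) = 0.532413
  L_B = (1/(0.6·√(2π)))·exp(−(-3.0−-3.0)²/(2·0.6²)) = 0.664904·exp(-0.00000) = 0.664904
  L_C = (1/(0.9·√(2π)))·exp(−(-3.0−1.5)²/(2·0.9²)) = 0.443269·exp(-12.50000) = 1.65191e-06
  L_D = (1/(0.4·√(2π)))·exp(−(-3.0−1.8)²/(2·0.4²)) = 0.997356·exp(-72.00000) = 5.36596e-32
Multiply by the mixture weights:
  π_A·L_A = 0.19 × 0.532413 = 0.101159
  π_B·L_B = 0.14 × 0.664904 = 0.0930865
  π_C·L_C = 0.32 × 1.65191e-06 = 5.28611e-07
  π_D·L_D = 0.35 × 5.36596e-32 = 1.87809e-32
Normaliser: 0.101159 + 0.0930865 + 5.28611e-07 + 1.87809e-32 = 0.194246
P(Regime B | -3.0) = 0.0930865 / 0.194246 ≈ 0.479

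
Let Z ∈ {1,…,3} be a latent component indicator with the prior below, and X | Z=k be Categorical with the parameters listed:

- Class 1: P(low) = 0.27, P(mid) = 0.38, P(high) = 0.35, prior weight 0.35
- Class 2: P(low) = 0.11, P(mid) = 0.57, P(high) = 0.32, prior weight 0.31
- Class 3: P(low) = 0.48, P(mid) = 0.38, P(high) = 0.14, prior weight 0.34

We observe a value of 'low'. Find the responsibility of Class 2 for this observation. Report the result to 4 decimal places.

0.1169

Posterior ∝ prior × likelihood, so P(k | x) ∝ P(Z=k) f_k(x); normalise over all components.
Evaluate each component's likelihood at the observed value:
  p_1 = 0.27
  p_2 = 0.11
  p_3 = 0.48
Weight by the priors:
  P(Z=1)·p_1 = 0.35 × 0.27 = 0.0945
  P(Z=2)·p_2 = 0.31 × 0.11 = 0.0341
  P(Z=3)·p_3 = 0.34 × 0.48 = 0.1632
Marginal: 0.0945 + 0.0341 + 0.1632 = 0.2918
So the posterior for Class 2 is 0.0341 / 0.2918 ≈ 0.1169.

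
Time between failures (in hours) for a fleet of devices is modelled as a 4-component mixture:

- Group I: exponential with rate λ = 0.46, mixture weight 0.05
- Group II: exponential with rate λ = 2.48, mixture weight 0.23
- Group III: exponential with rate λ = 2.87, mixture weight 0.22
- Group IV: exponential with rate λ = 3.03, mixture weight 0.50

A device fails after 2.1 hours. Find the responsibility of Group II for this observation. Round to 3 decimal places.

The responsibility of component k is π_k f_k(x) divided by Σ_j π_j f_j(x).
Exponential densities:
  L_I = 0.46·e^(−0.46·2.1) = 0.46·e^(−0.9660) = 0.175077
  L_II = 2.48·e^(−2.48·2.1) = 2.48·e^(−5.2080) = 0.0135721
  L_III = 2.87·e^(−2.87·2.1) = 2.87·e^(−6.0270) = 0.00692451
  L_IV = 3.03·e^(−3.03·2.1) = 3.03·e^(−6.3630) = 0.00522428
Multiply by the mixture weights:
  π_I·L_I = 0.05 × 0.175077 = 0.00875386
  π_II·L_II = 0.23 × 0.0135721 = 0.00312158
  π_III·L_III = 0.22 × 0.00692451 = 0.00152339
  π_IV·L_IV = 0.50 × 0.00522428 = 0.00261214
Sum: 0.00875386 + 0.00312158 + 0.00152339 + 0.00261214 = 0.016011
P(Group II | 2.1 hours) ≈ 0.195

0.195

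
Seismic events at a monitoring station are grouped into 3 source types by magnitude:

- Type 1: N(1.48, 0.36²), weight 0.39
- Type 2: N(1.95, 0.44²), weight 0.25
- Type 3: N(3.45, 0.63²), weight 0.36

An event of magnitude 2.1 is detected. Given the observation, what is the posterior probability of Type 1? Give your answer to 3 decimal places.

0.293

Posterior ∝ prior × likelihood, so P(k | x) ∝ π_k f_k(x); normalise over all components.
Normal densities:
  L_1 = 0.2515
  L_2 = 0.855501
  L_3 = 0.0637477
Prior × likelihood for each component:
  π_1·L_1 = 0.39 × 0.2515 = 0.098085
  π_2·L_2 = 0.25 × 0.855501 = 0.213875
  π_3·L_3 = 0.36 × 0.0637477 = 0.0229492
Marginal: 0.098085 + 0.213875 + 0.0229492 = 0.33491
So the posterior for Type 1 is 0.098085 / 0.33491 ≈ 0.293.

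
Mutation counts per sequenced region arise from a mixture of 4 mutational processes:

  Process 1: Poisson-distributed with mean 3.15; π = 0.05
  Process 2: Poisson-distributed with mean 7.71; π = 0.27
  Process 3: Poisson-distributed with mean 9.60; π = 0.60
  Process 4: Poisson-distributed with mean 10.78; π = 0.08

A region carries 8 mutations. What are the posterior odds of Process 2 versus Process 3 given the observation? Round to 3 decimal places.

Since P(k|x) ∝ w_k f_k(x), the posterior odds are w_i f_i(x) / (w_j f_j(x)).
Component likelihoods at x = 8 mutations:
  L_1 = e^(−3.15)·3.15^8/8! = 0.0103023
  L_2 = e^(−7.71)·7.71^8/8! = 0.138837
  L_3 = e^(−9.60)·9.60^8/8! = 0.121178
  L_4 = e^(−10.78)·10.78^8/8! = 0.0941315
Odds = (0.27/0.60) × (0.138837/0.121178) = 0.45 × 1.14573 ≈ 0.516

0.516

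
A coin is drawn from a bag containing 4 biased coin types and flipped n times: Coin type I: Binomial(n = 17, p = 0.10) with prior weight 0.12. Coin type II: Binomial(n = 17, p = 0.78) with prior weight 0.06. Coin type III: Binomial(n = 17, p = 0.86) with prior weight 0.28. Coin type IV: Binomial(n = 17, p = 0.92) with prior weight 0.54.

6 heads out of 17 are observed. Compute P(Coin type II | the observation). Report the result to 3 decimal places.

0.021

Posterior ∝ prior × likelihood, so P(k | x) ∝ π_k f_k(x); normalise over all components.
Component likelihoods at x = 6 heads out of 17:
  L_I = 0.00388372
  L_II = 0.000162854
  L_III = 2.02759e-06
  L_IV = 6.4461e-09
Weight by the priors:
  π_I·L_I = 0.12 × 0.00388372 = 0.000466046
  π_II·L_II = 0.06 × 0.000162854 = 9.77122e-06
  π_III·L_III = 0.28 × 2.02759e-06 = 5.67724e-07
  π_IV·L_IV = 0.54 × 6.4461e-09 = 3.48089e-09
Denominator: 0.000466046 + 9.77122e-06 + 5.67724e-07 + 3.48089e-09 = 0.000476389
P(Coin type II | 6 heads out of 17) ≈ 0.021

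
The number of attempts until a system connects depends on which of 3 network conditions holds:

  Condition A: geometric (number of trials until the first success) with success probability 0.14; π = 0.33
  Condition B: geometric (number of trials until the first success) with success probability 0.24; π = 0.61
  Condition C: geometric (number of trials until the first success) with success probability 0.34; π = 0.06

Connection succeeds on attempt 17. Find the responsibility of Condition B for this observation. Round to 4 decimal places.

P(component k | x) = P(Z=k)·f_k(x) / marginal(x), where marginal(x) = Σ_j P(Z=j)·f_j(x).
Component likelihoods at x = 17:
  p_A = 0.14·(1−0.14)^16 = 0.14·0.0895314 = 0.0125344
  p_B = 0.24·(1−0.24)^16 = 0.24·0.0123885 = 0.00297323
  p_C = 0.34·(1−0.34)^16 = 0.34·0.00129629 = 0.000440739
Unnormalised posteriors:
  P(Z=A)·p_A = 0.33 × 0.0125344 = 0.00413635
  P(Z=B)·p_B = 0.61 × 0.00297323 = 0.00181367
  P(Z=C)·p_C = 0.06 × 0.000440739 = 2.64444e-05
Sum: 0.00413635 + 0.00181367 + 2.64444e-05 = 0.00597646
Responsibility of Condition B: 0.00181367 / 0.00597646 ≈ 0.3035

0.3035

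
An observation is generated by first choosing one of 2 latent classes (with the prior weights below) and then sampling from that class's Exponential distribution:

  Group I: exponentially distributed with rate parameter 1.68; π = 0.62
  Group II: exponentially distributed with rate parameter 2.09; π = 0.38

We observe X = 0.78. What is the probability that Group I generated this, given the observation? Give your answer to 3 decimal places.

0.644

Posterior ∝ prior × likelihood, so P(k | x) ∝ π_k f_k(x); normalise over all components.
Exponential densities:
  L_I = 1.68·e^(−1.68·0.78) = 1.68·e^(−1.3104) = 0.453116
  L_II = 2.09·e^(−2.09·0.78) = 2.09·e^(−1.6302) = 0.409411
Prior × likelihood for each component:
  π_I·L_I = 0.62 × 0.453116 = 0.280932
  π_II·L_II = 0.38 × 0.409411 = 0.155576
Evidence: 0.280932 + 0.155576 = 0.436508
P(Group I | x) ≈ 0.644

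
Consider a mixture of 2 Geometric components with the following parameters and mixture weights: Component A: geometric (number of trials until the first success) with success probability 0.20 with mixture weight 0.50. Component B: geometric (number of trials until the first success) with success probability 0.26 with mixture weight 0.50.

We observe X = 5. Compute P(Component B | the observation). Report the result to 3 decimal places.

P(component k | x) = π_k·f_k(x) / marginal(x), where marginal(x) = Σ_j π_j·f_j(x).
Geometric probabilities:
  p_A = 0.08192
  p_B = 0.0779651
Prior × likelihood for each component:
  π_A·p_A = 0.50 × 0.08192 = 0.04096
  π_B·p_B = 0.50 × 0.0779651 = 0.0389825
Sum: 0.04096 + 0.0389825 = 0.0799425
P(Component B | the observation) ≈ 0.488

0.488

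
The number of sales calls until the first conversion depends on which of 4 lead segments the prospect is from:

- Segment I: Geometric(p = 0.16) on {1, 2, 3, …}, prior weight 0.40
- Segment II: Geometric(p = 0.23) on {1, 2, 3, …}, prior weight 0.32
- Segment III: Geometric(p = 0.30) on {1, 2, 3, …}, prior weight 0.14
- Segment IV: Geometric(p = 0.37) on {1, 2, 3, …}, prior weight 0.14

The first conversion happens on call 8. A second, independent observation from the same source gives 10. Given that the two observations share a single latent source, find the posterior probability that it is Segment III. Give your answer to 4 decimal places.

0.0445

Apply Bayes' rule: the posterior for each component is proportional to its prior times its likelihood at x.
Since both observations come from the same component, the likelihood for component k is f_k(x₁)·f_k(x₂).
  f_I = [0.0472145] × [0.0333145] = 0.00157293
  f_II = [0.0369116] × [0.0218849] = 0.000807806
  f_III = [0.0247063] × [0.0121061] = 0.000299096
  f_IV = [0.0145742] × [0.00578451] = 8.43048e-05
Weight by the priors:
  P(Z=I)·f_I = 0.40 × 0.00157293 = 0.000629171
  P(Z=II)·f_II = 0.32 × 0.000807806 = 0.000258498
  P(Z=III)·f_III = 0.14 × 0.000299096 = 4.18735e-05
  P(Z=IV)·f_IV = 0.14 × 8.43048e-05 = 1.18027e-05
Normaliser: 0.000629171 + 0.000258498 + 4.18735e-05 + 1.18027e-05 = 0.000941345
P(Segment III | data) ≈ 0.0445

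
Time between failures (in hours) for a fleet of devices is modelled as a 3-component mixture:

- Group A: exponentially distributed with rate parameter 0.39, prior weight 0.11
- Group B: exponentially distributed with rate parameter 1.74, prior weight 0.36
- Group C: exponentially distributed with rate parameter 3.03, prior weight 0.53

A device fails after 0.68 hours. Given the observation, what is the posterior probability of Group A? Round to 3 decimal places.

Posterior ∝ prior × likelihood, so P(k | x) ∝ π_k f_k(x); normalise over all components.
Component likelihoods at x = 0.68 hours:
  f_A = 0.39·e^(−0.39·0.68) = 0.39·e^(−0.2652) = 0.29915
  f_B = 1.74·e^(−1.74·0.68) = 1.74·e^(−1.1832) = 0.532957
  f_C = 3.03·e^(−3.03·0.68) = 3.03·e^(−2.0604) = 0.386031
Weight by the priors:
  π_A·f_A = 0.11 × 0.29915 = 0.0329066
  π_B·f_B = 0.36 × 0.532957 = 0.191864
  π_C·f_C = 0.53 × 0.386031 = 0.204596
Normaliser: 0.0329066 + 0.191864 + 0.204596 = 0.429367
P(Group A | data) = 0.0329066 / 0.429367 ≈ 0.077

0.077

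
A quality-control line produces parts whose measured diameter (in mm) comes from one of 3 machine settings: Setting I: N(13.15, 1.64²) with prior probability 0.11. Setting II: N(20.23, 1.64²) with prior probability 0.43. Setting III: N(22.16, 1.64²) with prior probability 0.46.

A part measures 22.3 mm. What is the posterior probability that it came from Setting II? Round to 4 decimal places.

Posterior ∝ prior × likelihood, so P(k | x) ∝ P(Z=k) f_k(x); normalise over all components.
Component likelihoods at x = 22.3 mm:
  p_I = 4.23307e-08
  p_II = 0.109678
  p_III = 0.242373
Weight by the priors:
  P(Z=I)·p_I = 0.11 × 4.23307e-08 = 4.65638e-09
  P(Z=II)·p_II = 0.43 × 0.109678 = 0.0471617
  P(Z=III)·p_III = 0.46 × 0.242373 = 0.111491
Marginal: 4.65638e-09 + 0.0471617 + 0.111491 = 0.158653
P(Setting II | the observation) = 0.0471617 / 0.158653 ≈ 0.2973

0.2973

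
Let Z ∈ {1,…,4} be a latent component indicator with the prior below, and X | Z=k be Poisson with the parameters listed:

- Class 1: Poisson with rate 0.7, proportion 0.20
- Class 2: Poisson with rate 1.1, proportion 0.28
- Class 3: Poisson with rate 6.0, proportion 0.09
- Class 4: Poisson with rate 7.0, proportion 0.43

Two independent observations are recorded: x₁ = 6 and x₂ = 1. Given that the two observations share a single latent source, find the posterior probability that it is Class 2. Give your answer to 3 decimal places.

Posterior ∝ prior × likelihood, so P(k | x) ∝ π_k f_k(x); normalise over all components.
Since both observations come from the same component, the likelihood for component k is f_k(x₁)·f_k(x₂).
  L_1 = [8.11427e-05] × [0.34761] = 2.8206e-05
  L_2 = [0.00081903] × [0.366158] = 0.000299894
  L_3 = [0.160623] × [0.0148725] = 0.00238887
  L_4 = [0.149003] × [0.00638317] = 0.000951111
Prior × likelihood for each component:
  π_1·L_1 = 0.20 × 2.8206e-05 = 5.6412e-06
  π_2·L_2 = 0.28 × 0.000299894 = 8.39704e-05
  π_3·L_3 = 0.09 × 0.00238887 = 0.000214998
  π_4·L_4 = 0.43 × 0.000951111 = 0.000408978
Sum: 5.6412e-06 + 8.39704e-05 + 0.000214998 + 0.000408978 = 0.000713587
So the posterior for Class 2 is 8.39704e-05 / 0.000713587 ≈ 0.118.

0.118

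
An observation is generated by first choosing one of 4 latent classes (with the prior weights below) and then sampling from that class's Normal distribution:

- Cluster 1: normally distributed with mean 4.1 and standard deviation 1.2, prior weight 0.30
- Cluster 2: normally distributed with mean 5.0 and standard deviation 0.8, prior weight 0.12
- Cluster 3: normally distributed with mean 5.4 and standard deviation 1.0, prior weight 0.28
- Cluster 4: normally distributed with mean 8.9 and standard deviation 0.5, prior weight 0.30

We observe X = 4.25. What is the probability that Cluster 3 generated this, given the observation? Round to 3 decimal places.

By Bayes' theorem, P(k | x) = P(Z=k) f_k(x) / Σ_j P(Z=j) f_j(x).
Normal densities:
  p_1 = (1/(1.2·√(2π)))·exp(−(4.25−4.1)²/(2·1.2²)) = 0.332452·exp(-0.00781) = 0.329865
  p_2 = (1/(0.8·√(2π)))·exp(−(4.25−5.0)²/(2·0.8²)) = 0.498678·exp(-0.43945) = 0.321342
  p_3 = (1/(1.0·√(2π)))·exp(−(4.25−5.4)²/(2·1.0²)) = 0.398942·exp(-0.66125) = 0.205936
  p_4 = (1/(0.5·√(2π)))·exp(−(4.25−8.9)²/(2·0.5²)) = 0.797885·exp(-43.24500) = 1.32092e-19
Multiply by the mixture weights:
  P(Z=1)·p_1 = 0.30 × 0.329865 = 0.0989594
  P(Z=2)·p_2 = 0.12 × 0.321342 = 0.0385611
  P(Z=3)·p_3 = 0.28 × 0.205936 = 0.0576622
  P(Z=4)·p_4 = 0.30 × 1.32092e-19 = 3.96275e-20
Evidence: 0.0989594 + 0.0385611 + 0.0576622 + 3.96275e-20 = 0.195183
P(Cluster 3 | the observation) = 0.0576622 / 0.195183 ≈ 0.295

0.295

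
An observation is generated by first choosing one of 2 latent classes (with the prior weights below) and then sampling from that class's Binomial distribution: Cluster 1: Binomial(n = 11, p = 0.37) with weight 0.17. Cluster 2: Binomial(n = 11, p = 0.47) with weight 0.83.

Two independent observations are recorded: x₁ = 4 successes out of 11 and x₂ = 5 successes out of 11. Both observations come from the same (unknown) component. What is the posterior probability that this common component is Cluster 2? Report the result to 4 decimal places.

0.8163

By Bayes' theorem, P(k | x) = P(Z=k) f_k(x) / Σ_j P(Z=j) f_j(x).
Since both observations come from the same component, the likelihood for component k is f_k(x₁)·f_k(x₂).
  L_1 = [C(11,4)·0.37^4·0.63^7 = 330·0.0187416·0.0393898 = 0.243615] × [0.200306] = 0.0487976
  L_2 = [C(11,4)·0.47^4·0.53^7 = 330·0.0487968·0.0117471 = 0.189163] × [0.234848] = 0.0444245
Weight by the priors:
  P(Z=1)·L_1 = 0.17 × 0.0487976 = 0.00829559
  P(Z=2)·L_2 = 0.83 × 0.0444245 = 0.0368724
Normaliser: 0.00829559 + 0.0368724 = 0.045168
Responsibility of Cluster 2: 0.0368724 / 0.045168 ≈ 0.8163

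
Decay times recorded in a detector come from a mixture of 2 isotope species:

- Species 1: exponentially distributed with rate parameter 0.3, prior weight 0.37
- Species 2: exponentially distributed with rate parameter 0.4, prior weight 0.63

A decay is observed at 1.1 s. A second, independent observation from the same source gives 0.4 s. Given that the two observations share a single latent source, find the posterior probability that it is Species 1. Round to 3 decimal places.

Apply Bayes' rule: the posterior for each component is proportional to its prior times its likelihood at x.
Since both observations come from the same component, the likelihood for component k is f_k(x₁)·f_k(x₂).
  p_1 = [0.3·e^(−0.3·1.1) = 0.3·e^(−0.3300) = 0.215677] × [0.266076] = 0.0573865
  p_2 = [0.4·e^(−0.4·1.1) = 0.4·e^(−0.4400) = 0.257615] × [0.340858] = 0.0878099
Unnormalised posteriors:
  π_1·p_1 = 0.37 × 0.0573865 = 0.021233
  π_2·p_2 = 0.63 × 0.0878099 = 0.0553202
Denominator: 0.021233 + 0.0553202 = 0.0765532
P(Species 1 | x₁,x₂) ≈ 0.277

0.277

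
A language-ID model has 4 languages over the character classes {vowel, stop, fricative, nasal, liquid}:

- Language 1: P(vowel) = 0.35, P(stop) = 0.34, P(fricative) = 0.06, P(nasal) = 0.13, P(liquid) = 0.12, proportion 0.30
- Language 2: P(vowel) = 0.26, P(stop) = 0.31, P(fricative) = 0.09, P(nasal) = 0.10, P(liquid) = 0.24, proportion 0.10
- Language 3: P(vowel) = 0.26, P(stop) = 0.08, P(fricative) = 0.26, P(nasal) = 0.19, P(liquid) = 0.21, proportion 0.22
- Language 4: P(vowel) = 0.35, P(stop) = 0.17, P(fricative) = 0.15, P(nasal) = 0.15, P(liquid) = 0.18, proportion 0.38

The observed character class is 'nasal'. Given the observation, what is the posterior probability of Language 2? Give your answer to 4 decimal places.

0.0677

The responsibility of component k is P(Z=k) f_k(x) divided by Σ_j P(Z=j) f_j(x).
Evaluate each component's likelihood at the observed value:
  L_1 = P(nasal | comp) = 0.13
  L_2 = P(nasal | comp) = 0.10
  L_3 = P(nasal | comp) = 0.19
  L_4 = P(nasal | comp) = 0.15
Prior × likelihood for each component:
  P(Z=1)·L_1 = 0.30 × 0.13 = 0.039
  P(Z=2)·L_2 = 0.10 × 0.1 = 0.01
  P(Z=3)·L_3 = 0.22 × 0.19 = 0.0418
  P(Z=4)·L_4 = 0.38 × 0.15 = 0.057
Sum: 0.039 + 0.01 + 0.0418 + 0.057 = 0.1478
P(Language 2 | 'nasal') = 0.01 / 0.1478 ≈ 0.0677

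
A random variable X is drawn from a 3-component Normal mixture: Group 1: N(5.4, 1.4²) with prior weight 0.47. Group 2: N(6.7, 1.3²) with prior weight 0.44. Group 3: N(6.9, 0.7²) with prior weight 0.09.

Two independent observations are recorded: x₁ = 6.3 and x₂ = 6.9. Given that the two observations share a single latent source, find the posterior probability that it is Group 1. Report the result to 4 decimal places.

P(component k | x) = w_k·f_k(x) / marginal(x), where marginal(x) = Σ_j w_j·f_j(x).
Since both observations come from the same component, the likelihood for component k is f_k(x₁)·f_k(x₂).
  f_1 = [0.231762] × [0.160511] = 0.0372005
  f_2 = [0.29269] × [0.303268] = 0.0887637
  f_3 = [0.394707] × [0.569918] = 0.224951
Weight by the priors:
  w_1·f_1 = 0.47 × 0.0372005 = 0.0174842
  w_2·f_2 = 0.44 × 0.0887637 = 0.039056
  w_3·f_3 = 0.09 × 0.224951 = 0.0202456
Sum: 0.0174842 + 0.039056 + 0.0202456 = 0.0767858
So the posterior for Group 1 is 0.0174842 / 0.0767858 ≈ 0.2277.

0.2277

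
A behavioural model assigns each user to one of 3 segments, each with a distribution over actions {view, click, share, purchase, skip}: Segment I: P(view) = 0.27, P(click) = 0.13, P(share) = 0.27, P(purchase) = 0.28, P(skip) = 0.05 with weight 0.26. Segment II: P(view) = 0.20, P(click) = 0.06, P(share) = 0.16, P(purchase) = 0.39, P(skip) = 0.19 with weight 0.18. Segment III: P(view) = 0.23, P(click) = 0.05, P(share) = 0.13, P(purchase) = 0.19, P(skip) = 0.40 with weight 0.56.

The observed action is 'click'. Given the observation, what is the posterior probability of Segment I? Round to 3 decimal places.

0.466

Apply Bayes' rule: the posterior for each component is proportional to its prior times its likelihood at x.
Categorical probabilities:
  f_I = P(click | comp) = 0.13
  f_II = P(click | comp) = 0.06
  f_III = P(click | comp) = 0.05
Multiply by the mixture weights:
  w_I·f_I = 0.26 × 0.13 = 0.0338
  w_II·f_II = 0.18 × 0.06 = 0.0108
  w_III·f_III = 0.56 × 0.05 = 0.028
Marginal: 0.0338 + 0.0108 + 0.028 = 0.0726
P(Segment I | x) ≈ 0.466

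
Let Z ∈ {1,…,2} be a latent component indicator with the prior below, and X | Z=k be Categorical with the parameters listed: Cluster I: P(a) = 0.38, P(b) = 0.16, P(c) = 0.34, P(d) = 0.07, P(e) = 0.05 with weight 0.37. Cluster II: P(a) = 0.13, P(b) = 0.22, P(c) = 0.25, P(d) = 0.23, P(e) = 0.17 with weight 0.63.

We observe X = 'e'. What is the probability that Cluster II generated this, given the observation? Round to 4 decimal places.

Posterior ∝ prior × likelihood, so P(k | x) ∝ π_k f_k(x); normalise over all components.
Component likelihoods at x = 'e':
  L_I = P(e | comp) = 0.05
  L_II = P(e | comp) = 0.17
Prior × likelihood for each component:
  π_I·L_I = 0.37 × 0.05 = 0.0185
  π_II·L_II = 0.63 × 0.17 = 0.1071
Normaliser: 0.0185 + 0.1071 = 0.1256
P(Cluster II | x) ≈ 0.8527

0.8527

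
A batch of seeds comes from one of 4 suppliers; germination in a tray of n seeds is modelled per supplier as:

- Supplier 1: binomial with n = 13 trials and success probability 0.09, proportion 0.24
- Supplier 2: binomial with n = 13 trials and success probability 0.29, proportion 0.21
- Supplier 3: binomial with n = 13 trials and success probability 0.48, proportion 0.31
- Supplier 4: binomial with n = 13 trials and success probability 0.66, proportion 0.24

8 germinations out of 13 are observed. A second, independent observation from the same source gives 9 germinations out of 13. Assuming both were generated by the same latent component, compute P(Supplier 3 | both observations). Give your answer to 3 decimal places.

0.208

By Bayes' theorem, P(k | x) = w_k f_k(x) / Σ_j w_j f_j(x).
Since both observations come from the same component, the likelihood for component k is f_k(x₁)·f_k(x₂).
  L_1 = [C(13,8)·0.09^8·0.91^5 = 1287·4.30467e-09·0.624032 = 3.45721e-06] × [1.89957e-07] = 6.56719e-13
  L_2 = [C(13,8)·0.29^8·0.71^5 = 1287·5.00246e-05·0.180423 = 0.0116159] × [0.00263585] = 3.06179e-05
  L_3 = [C(13,8)·0.48^8·0.52^5 = 1287·0.00281793·0.0380204 = 0.137888] × [0.0707116] = 0.00975025
  L_4 = [C(13,8)·0.66^8·0.34^5 = 1287·0.0360041·0.00454354 = 0.210535] × [0.227048] = 0.0478015
Unnormalised posteriors:
  w_1·L_1 = 0.24 × 6.56719e-13 = 1.57613e-13
  w_2·L_2 = 0.21 × 3.06179e-05 = 6.42976e-06
  w_3·L_3 = 0.31 × 0.00975025 = 0.00302258
  w_4·L_4 = 0.24 × 0.0478015 = 0.0114724
Sum: 1.57613e-13 + 6.42976e-06 + 0.00302258 + 0.0114724 = 0.0145014
P(Supplier 3 | x) = 0.00302258 / 0.0145014 ≈ 0.208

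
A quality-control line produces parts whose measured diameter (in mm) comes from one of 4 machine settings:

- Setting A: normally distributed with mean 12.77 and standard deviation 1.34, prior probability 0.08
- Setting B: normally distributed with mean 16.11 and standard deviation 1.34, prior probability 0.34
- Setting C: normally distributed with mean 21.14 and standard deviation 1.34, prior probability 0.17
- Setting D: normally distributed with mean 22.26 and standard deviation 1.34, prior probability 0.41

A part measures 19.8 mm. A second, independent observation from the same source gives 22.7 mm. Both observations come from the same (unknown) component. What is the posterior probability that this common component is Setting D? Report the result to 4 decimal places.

By Bayes' theorem, P(k | x) = π_k f_k(x) / Σ_j π_j f_j(x).
Since both observations come from the same component, the likelihood for component k is f_k(x₁)·f_k(x₂).
  p_A = [(1/(1.34·√(2π)))·exp(−(19.8−12.77)²/(2·1.34²)) = 0.297718·exp(-13.76167) = 3.14188e-07] × [3.54178e-13] = 1.11278e-19
  p_B = [(1/(1.34·√(2π)))·exp(−(19.8−16.11)²/(2·1.34²)) = 0.297718·exp(-3.79152) = 0.00671692] × [1.66693e-06] = 1.11966e-08
  p_C = [(1/(1.34·√(2π)))·exp(−(19.8−21.14)²/(2·1.34²)) = 0.297718·exp(-0.50000) = 0.180575] × [0.151183] = 0.0272999
  p_D = [(1/(1.34·√(2π)))·exp(−(19.8−22.26)²/(2·1.34²)) = 0.297718·exp(-1.68512) = 0.0552036] × [0.282093] = 0.0155726
Unnormalised posteriors:
  π_A·p_A = 0.08 × 1.11278e-19 = 8.90227e-21
  π_B·p_B = 0.34 × 1.11966e-08 = 3.80684e-09
  π_C·p_C = 0.17 × 0.0272999 = 0.00464098
  π_D·p_D = 0.41 × 0.0155726 = 0.00638475
Sum: 8.90227e-21 + 3.80684e-09 + 0.00464098 + 0.00638475 = 0.0110257
P(Setting D | data) = 0.00638475 / 0.0110257 ≈ 0.5791

0.5791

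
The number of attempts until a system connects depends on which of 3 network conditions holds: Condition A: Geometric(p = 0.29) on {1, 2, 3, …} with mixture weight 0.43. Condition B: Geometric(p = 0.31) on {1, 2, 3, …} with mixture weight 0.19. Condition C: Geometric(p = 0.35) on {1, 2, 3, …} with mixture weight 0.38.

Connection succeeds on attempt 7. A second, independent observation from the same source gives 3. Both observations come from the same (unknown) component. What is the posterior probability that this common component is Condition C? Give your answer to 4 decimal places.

0.3118

Apply Bayes' rule: the posterior for each component is proportional to its prior times its likelihood at x.
Since both observations come from the same component, the likelihood for component k is f_k(x₁)·f_k(x₂).
  L_A = [0.29·(1−0.29)^6 = 0.29·0.1281 = 0.0371491] × [0.146189] = 0.00543079
  L_B = [0.31·(1−0.31)^6 = 0.31·0.107918 = 0.0334546] × [0.147591] = 0.0049376
  L_C = [0.35·(1−0.35)^6 = 0.35·0.0754189 = 0.0263966] × [0.147875] = 0.0039034
Prior × likelihood for each component:
  P(Z=A)·L_A = 0.43 × 0.00543079 = 0.00233524
  P(Z=B)·L_B = 0.19 × 0.0049376 = 0.000938144
  P(Z=C)·L_C = 0.38 × 0.0039034 = 0.00148329
Normaliser: 0.00233524 + 0.000938144 + 0.00148329 = 0.00475667
Responsibility of Condition C: 0.00148329 / 0.00475667 ≈ 0.3118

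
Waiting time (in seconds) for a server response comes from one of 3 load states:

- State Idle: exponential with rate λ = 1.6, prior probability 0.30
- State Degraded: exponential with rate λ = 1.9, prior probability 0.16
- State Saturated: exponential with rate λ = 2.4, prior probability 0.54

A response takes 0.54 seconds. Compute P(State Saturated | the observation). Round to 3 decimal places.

0.533

The responsibility of component k is π_k f_k(x) divided by Σ_j π_j f_j(x).
Evaluate each component's likelihood at the observed value:
  p_Idle = 0.674357
  p_Degraded = 0.681032
  p_Saturated = 0.656698
Multiply by the mixture weights:
  π_Idle·p_Idle = 0.30 × 0.674357 = 0.202307
  π_Degraded·p_Degraded = 0.16 × 0.681032 = 0.108965
  π_Saturated·p_Saturated = 0.54 × 0.656698 = 0.354617
Sum: 0.202307 + 0.108965 + 0.354617 = 0.665889
Responsibility of State Saturated: 0.354617 / 0.665889 ≈ 0.533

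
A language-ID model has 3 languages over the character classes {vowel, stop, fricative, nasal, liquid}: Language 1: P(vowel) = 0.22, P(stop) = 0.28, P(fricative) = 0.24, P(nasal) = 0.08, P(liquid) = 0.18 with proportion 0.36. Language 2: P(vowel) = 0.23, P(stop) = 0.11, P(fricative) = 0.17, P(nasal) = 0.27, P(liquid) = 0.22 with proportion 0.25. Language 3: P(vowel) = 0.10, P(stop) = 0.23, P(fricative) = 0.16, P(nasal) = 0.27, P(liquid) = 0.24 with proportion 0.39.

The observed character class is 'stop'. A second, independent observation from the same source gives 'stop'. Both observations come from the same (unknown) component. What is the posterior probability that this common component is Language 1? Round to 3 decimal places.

0.544

By Bayes' theorem, P(k | x) = π_k f_k(x) / Σ_j π_j f_j(x).
Since both observations come from the same component, the likelihood for component k is f_k(x₁)·f_k(x₂).
  L_1 = [P(stop | comp) = 0.28] × [0.28] = 0.0784
  L_2 = [P(stop | comp) = 0.11] × [0.11] = 0.0121
  L_3 = [P(stop | comp) = 0.23] × [0.23] = 0.0529
Multiply by the mixture weights:
  π_1·L_1 = 0.36 × 0.0784 = 0.028224
  π_2·L_2 = 0.25 × 0.0121 = 0.003025
  π_3·L_3 = 0.39 × 0.0529 = 0.020631
Evidence: 0.028224 + 0.003025 + 0.020631 = 0.05188
So the posterior for Language 1 is 0.028224 / 0.05188 ≈ 0.544.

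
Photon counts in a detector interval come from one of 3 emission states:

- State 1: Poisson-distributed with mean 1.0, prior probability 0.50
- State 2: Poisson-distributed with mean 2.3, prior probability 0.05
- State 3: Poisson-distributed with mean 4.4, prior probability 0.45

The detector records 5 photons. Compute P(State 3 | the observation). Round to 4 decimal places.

Apply Bayes' rule: the posterior for each component is proportional to its prior times its likelihood at x.
Component likelihoods at x = 5 photons:
  L_1 = 0.00306566
  L_2 = 0.053775
  L_3 = 0.168728
Unnormalised posteriors:
  P(Z=1)·L_1 = 0.50 × 0.00306566 = 0.00153283
  P(Z=2)·L_2 = 0.05 × 0.053775 = 0.00268875
  P(Z=3)·L_3 = 0.45 × 0.168728 = 0.0759275
Denominator: 0.00153283 + 0.00268875 + 0.0759275 = 0.0801491
P(State 3 | 5 photons) ≈ 0.9473

0.9473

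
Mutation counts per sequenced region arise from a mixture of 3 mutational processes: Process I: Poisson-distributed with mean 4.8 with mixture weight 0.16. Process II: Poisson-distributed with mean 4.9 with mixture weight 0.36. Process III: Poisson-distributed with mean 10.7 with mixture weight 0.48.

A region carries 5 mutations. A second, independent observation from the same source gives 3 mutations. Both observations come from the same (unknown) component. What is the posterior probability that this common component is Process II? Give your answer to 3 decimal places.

The responsibility of component k is π_k f_k(x) divided by Σ_j π_j f_j(x).
Since both observations come from the same component, the likelihood for component k is f_k(x₁)·f_k(x₂).
  L_I = [e^(−4.8)·4.8^5/5! = 0.174748] × [0.151691] = 0.0265076
  L_II = [e^(−4.9)·4.9^5/5! = 0.17529] × [0.146014] = 0.0255947
  L_III = [e^(−10.7)·10.7^5/5! = 0.0263504] × [0.00460309] = 0.000121293
Multiply by the mixture weights:
  π_I·L_I = 0.16 × 0.0265076 = 0.00424122
  π_II·L_II = 0.36 × 0.0255947 = 0.0092141
  π_III·L_III = 0.48 × 0.000121293 = 5.82206e-05
Denominator: 0.00424122 + 0.0092141 + 5.82206e-05 = 0.0135135
P(Process II | x₁, x₂) = 0.0092141 / 0.0135135 ≈ 0.682

0.682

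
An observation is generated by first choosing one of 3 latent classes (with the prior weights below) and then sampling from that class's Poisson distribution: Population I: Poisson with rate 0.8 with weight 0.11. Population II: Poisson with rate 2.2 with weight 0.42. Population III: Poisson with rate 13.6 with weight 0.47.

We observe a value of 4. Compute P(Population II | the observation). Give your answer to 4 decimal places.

Posterior ∝ prior × likelihood, so P(k | x) ∝ w_k f_k(x); normalise over all components.
Poisson probabilities:
  L_I = 0.00766855
  L_II = 0.108151
  L_III = 0.00176823
Unnormalised posteriors:
  w_I·L_I = 0.11 × 0.00766855 = 0.00084354
  w_II·L_II = 0.42 × 0.108151 = 0.0454235
  w_III·L_III = 0.47 × 0.00176823 = 0.000831069
Marginal: 0.00084354 + 0.0454235 + 0.000831069 = 0.0470981
P(Population II | the observation) = 0.0454235 / 0.0470981 ≈ 0.9644

0.9644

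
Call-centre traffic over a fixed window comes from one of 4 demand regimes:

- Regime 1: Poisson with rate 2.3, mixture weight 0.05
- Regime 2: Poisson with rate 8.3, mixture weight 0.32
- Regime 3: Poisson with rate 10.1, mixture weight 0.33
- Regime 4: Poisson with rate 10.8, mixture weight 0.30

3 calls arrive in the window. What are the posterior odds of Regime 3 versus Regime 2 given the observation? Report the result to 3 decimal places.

Since P(k|x) ∝ π_k f_k(x), the posterior odds are π_i f_i(x) / (π_j f_j(x)).
Component likelihoods at x = 3 calls:
  p_1 = e^(−2.3)·2.3^3/3! = 0.203308
  p_2 = e^(−8.3)·8.3^3/3! = 0.0236831
  p_3 = e^(−10.1)·10.1^3/3! = 0.00705405
  p_4 = e^(−10.8)·10.8^3/3! = 0.00428292
0.00232784 / 0.0075786 ≈ 0.307

0.307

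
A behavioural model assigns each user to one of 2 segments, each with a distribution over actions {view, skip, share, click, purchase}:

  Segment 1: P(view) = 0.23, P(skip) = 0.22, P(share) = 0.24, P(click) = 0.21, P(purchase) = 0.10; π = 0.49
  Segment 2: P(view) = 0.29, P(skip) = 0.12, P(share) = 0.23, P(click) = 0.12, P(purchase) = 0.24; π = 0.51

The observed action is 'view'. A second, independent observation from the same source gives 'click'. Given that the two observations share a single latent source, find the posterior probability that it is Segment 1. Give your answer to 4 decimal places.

0.5715

The responsibility of component k is w_k f_k(x) divided by Σ_j w_j f_j(x).
Since both observations come from the same component, the likelihood for component k is f_k(x₁)·f_k(x₂).
  L_1 = [0.23] × [0.21] = 0.0483
  L_2 = [0.29] × [0.12] = 0.0348
Weight by the priors:
  w_1·L_1 = 0.49 × 0.0483 = 0.023667
  w_2·L_2 = 0.51 × 0.0348 = 0.017748
Sum: 0.023667 + 0.017748 = 0.041415
P(Segment 1 | x₁, x₂) = 0.023667 / 0.041415 ≈ 0.5715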